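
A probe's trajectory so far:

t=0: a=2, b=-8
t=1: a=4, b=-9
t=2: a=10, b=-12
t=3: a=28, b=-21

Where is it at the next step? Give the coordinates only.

Consecutive displacements (+2, -1), (+6, -3), (+18, -9) scale by a factor of 3 each step.
step 4: a=28, b=-21 + (+54, -27) → a=82, b=-48

a=82, b=-48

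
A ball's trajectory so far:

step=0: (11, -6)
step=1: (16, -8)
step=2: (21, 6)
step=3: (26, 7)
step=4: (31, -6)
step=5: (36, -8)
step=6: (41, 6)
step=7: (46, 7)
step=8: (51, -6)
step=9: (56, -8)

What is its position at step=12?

(71, -6)

First: linear, +5 per step → 71 at step 12.
Second: cycles through -6, -8, 6, 7 every 4 steps. Step 12 lands at position 0 of the cycle → -6.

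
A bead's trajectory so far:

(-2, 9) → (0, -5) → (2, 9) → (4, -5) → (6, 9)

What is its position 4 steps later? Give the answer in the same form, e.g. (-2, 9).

(14, 9)

First: linear, +2 per step → 14 at step 8.
Second: cycles through 9, -5 every 2 steps. Step 8 lands at position 0 of the cycle → 9.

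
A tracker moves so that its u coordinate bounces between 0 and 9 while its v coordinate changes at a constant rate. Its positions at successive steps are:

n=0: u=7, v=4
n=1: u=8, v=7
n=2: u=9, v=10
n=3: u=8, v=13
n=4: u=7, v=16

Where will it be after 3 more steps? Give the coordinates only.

The u coordinate travels 1 per step and bounces off the walls at 0 and 9.
  step 5: 7 → 6
  step 6: 6 → 5
  step 7: 5 → 4
The v coordinate changes by +3 each step: at step 7 it is 25.

u=4, v=25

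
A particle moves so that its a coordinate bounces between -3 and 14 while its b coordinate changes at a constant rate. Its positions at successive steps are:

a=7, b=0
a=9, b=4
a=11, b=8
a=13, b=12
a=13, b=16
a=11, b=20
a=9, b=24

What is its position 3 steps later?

a=3, b=36

The a coordinate travels 2 per step and bounces off the walls at -3 and 14.
  step 7: 9 → 7
  step 8: 7 → 5
  step 9: 5 → 3
The b coordinate changes by +4 each step: at step 9 it is 36.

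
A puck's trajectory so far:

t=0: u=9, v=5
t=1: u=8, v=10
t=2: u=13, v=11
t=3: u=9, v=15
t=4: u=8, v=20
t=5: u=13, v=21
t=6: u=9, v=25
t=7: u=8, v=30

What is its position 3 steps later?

u=8, v=40

The moves between consecutive positions are (-1, +5), (+5, +1), (-4, +4), (-1, +5), (+5, +1), (-4, +4), (-1, +5); they repeat the 3-cycle [(-1, +5), (+5, +1), (-4, +4)].
step 8: apply (+5, +1) → u=13, v=31
step 9: apply (-4, +4) → u=9, v=35
step 10: apply (-1, +5) → u=8, v=40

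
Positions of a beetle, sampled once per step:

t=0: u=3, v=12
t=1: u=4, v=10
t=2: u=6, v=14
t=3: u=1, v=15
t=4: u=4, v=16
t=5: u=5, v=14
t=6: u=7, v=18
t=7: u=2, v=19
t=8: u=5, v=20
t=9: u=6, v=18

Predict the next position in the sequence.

u=8, v=22

Differencing gives (+1, -2), (+2, +4), (-5, +1), (+3, +1), (+1, -2), (+2, +4), (-5, +1), (+3, +1), (+1, -2). This is the pattern (+1, -2), (+2, +4), (-5, +1), (+3, +1) repeated.
step 10: apply (+2, +4) → u=8, v=22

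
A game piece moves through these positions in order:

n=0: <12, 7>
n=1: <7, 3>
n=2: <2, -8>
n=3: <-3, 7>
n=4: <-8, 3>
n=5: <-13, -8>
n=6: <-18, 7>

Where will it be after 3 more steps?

<-33, 7>

The first coordinate changes by -5 each step, so at step 9 it is 12 + 9·(-5) = -33.
The second coordinate repeats the cycle [7, 3, -8] with period 3; step 9 mod 3 = 0, giving 7.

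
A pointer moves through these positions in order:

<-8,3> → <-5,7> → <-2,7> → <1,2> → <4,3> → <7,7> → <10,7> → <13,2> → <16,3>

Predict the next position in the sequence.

First: linear, +3 per step → 19 at step 9.
Second: cycles through 3, 7, 7, 2 every 4 steps. Step 9 lands at position 1 of the cycle → 7.

<19,7>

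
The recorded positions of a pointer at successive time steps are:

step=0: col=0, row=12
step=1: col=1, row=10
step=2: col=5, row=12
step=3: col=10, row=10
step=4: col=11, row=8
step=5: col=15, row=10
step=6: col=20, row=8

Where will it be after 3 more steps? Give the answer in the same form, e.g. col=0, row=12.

col=30, row=6

Differencing gives (+1, -2), (+4, +2), (+5, -2), (+1, -2), (+4, +2), (+5, -2). This is the pattern (+1, -2), (+4, +2), (+5, -2) repeated.
step 7: apply (+1, -2) → col=21, row=6
step 8: apply (+4, +2) → col=25, row=8
step 9: apply (+5, -2) → col=30, row=6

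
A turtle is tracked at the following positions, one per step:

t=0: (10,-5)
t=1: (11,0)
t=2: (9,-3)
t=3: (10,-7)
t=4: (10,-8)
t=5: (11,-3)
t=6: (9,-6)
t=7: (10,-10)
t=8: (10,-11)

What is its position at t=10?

(9,-9)

Differencing gives (+1,+5), (-2,-3), (+1,-4), (+0,-1), (+1,+5), (-2,-3), (+1,-4), (+0,-1). This is the pattern (+1,+5), (-2,-3), (+1,-4), (+0,-1) repeated.
step 9: apply (+1,+5) → (11,-6)
step 10: apply (-2,-3) → (9,-9)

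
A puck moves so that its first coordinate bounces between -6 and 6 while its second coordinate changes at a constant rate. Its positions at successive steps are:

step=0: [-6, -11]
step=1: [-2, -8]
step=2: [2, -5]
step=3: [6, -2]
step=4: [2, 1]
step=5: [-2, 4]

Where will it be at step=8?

[2, 13]

The first coordinate travels 4 per step and bounces off the walls at -6 and 6.
  step 6: -2 → -6
  step 7: -6 → -2
  step 8: -2 → 2
The second coordinate changes by +3 each step: at step 8 it is 13.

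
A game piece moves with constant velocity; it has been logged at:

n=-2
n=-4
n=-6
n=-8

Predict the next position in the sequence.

n=-10

Each step adds -2 to the position.
step 4: -8 − 2 → n=-10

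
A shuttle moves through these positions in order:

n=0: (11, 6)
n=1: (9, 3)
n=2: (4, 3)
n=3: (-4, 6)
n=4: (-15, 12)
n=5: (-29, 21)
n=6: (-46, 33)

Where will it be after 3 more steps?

(-115, 87)

First differences are (-2, -3), (-5, +0), (-8, +3), (-11, +6), (-14, +9), (-17, +12); their common second difference is (-3, +3) (constant acceleration).
step 7: (-46, 33) + (-20, +15) → (-66, 48)
step 8: (-66, 48) + (-23, +18) → (-89, 66)
step 9: (-89, 66) + (-26, +21) → (-115, 87)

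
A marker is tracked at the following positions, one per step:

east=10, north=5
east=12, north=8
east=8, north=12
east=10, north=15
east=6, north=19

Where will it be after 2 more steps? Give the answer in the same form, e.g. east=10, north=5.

east=4, north=26

Differencing gives (+2, +3), (-4, +4), (+2, +3), (-4, +4). This is the pattern (+2, +3), (-4, +4) repeated.
step 5: apply (+2, +3) → east=8, north=22
step 6: apply (-4, +4) → east=4, north=26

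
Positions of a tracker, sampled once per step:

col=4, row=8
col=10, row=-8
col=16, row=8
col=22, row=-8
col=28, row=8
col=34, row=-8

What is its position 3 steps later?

The col coordinate changes by +6 each step, so at step 8 it is 4 + 8·(6) = 52.
The row coordinate repeats the cycle [8, -8] with period 2; step 8 mod 2 = 0, giving 8.

col=52, row=8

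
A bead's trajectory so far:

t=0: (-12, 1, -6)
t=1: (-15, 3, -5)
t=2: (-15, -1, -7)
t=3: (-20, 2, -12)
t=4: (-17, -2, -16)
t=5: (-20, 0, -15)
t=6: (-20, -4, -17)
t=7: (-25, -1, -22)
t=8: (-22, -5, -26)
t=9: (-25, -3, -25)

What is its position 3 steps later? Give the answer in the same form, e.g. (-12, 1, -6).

(-27, -8, -36)

Step-to-step displacements: (-3, +2, +1), (+0, -4, -2), (-5, +3, -5), (+3, -4, -4), (-3, +2, +1), (+0, -4, -2), (-5, +3, -5), (+3, -4, -4), (-3, +2, +1) — a repeating cycle of length 4.
step 10: apply (+0, -4, -2) → (-25, -7, -27)
step 11: apply (-5, +3, -5) → (-30, -4, -32)
step 12: apply (+3, -4, -4) → (-27, -8, -36)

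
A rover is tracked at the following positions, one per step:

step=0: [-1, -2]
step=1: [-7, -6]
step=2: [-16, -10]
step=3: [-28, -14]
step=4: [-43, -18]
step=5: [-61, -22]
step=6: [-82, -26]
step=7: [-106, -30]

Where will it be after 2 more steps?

First differences are [-6, -4], [-9, -4], [-12, -4], [-15, -4], [-18, -4], [-21, -4], [-24, -4]; their common second difference is [-3, +0] (constant acceleration).
step 8: [-106, -30] + [-27, -4] → [-133, -34]
step 9: [-133, -34] + [-30, -4] → [-163, -38]

[-163, -38]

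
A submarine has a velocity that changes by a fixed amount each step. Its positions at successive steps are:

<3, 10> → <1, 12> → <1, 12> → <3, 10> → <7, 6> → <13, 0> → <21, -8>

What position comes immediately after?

First differences are <-2, +2>, <+0, +0>, <+2, -2>, <+4, -4>, <+6, -6>, <+8, -8>; their common second difference is <+2, -2> (constant acceleration).
step 7: <21, -8> + <+10, -10> → <31, -18>

<31, -18>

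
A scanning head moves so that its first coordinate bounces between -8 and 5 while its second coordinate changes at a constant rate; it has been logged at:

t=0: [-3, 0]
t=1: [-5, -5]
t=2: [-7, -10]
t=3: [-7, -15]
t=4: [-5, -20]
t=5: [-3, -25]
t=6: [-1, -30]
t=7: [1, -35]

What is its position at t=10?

The first coordinate travels 2 per step and bounces off the walls at -8 and 5.
  step 8: 1 → 3
  step 9: 3 → 5
  step 10: 5 → 3
The second coordinate changes by -5 each step: at step 10 it is -50.

[3, -50]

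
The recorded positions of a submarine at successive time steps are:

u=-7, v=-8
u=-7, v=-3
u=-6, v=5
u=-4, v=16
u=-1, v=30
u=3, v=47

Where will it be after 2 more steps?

u=14, v=90

Successive displacements: (+0, +5), (+1, +8), (+2, +11), (+3, +14), (+4, +17) — each changes by (+1, +3).
step 6: u=3, v=47 + (+5, +20) → u=8, v=67
step 7: u=8, v=67 + (+6, +23) → u=14, v=90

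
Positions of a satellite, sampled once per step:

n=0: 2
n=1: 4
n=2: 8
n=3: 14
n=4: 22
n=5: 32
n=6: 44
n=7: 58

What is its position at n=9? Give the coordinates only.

92

First differences are +2, +4, +6, +8, +10, +12, +14; their common second difference is +2 (constant acceleration).
step 8: 58 + 16 → 74
step 9: 74 + 18 → 92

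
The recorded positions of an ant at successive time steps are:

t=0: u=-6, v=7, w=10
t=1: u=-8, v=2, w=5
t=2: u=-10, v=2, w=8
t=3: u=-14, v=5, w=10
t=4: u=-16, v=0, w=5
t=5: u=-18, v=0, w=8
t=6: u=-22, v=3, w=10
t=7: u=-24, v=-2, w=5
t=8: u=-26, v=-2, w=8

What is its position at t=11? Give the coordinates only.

u=-34, v=-4, w=8

Differencing gives (-2, -5, -5), (-2, +0, +3), (-4, +3, +2), (-2, -5, -5), (-2, +0, +3), (-4, +3, +2), (-2, -5, -5), (-2, +0, +3). This is the pattern (-2, -5, -5), (-2, +0, +3), (-4, +3, +2) repeated.
step 9: apply (-4, +3, +2) → u=-30, v=1, w=10
step 10: apply (-2, -5, -5) → u=-32, v=-4, w=5
step 11: apply (-2, +0, +3) → u=-34, v=-4, w=8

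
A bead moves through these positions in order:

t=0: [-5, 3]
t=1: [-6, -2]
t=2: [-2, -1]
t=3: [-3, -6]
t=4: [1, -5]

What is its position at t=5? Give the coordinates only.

[0, -10]

The moves between consecutive positions are [-1, -5], [+4, +1], [-1, -5], [+4, +1]; they repeat the 2-cycle [[-1, -5], [+4, +1]].
step 5: apply [-1, -5] → [0, -10]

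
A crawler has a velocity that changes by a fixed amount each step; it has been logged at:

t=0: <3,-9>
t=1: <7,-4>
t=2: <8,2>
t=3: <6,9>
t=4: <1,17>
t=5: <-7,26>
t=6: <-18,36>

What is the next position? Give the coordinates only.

First differences are <+4,+5>, <+1,+6>, <-2,+7>, <-5,+8>, <-8,+9>, <-11,+10>; their common second difference is <-3,+1> (constant acceleration).
step 7: <-18,36> + <-14,+11> → <-32,47>

<-32,47>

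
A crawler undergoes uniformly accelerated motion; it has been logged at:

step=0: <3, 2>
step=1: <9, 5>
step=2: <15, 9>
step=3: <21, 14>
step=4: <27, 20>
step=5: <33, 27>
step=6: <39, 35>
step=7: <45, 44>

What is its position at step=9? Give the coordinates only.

First differences are <+6, +3>, <+6, +4>, <+6, +5>, <+6, +6>, <+6, +7>, <+6, +8>, <+6, +9>; their common second difference is <+0, +1> (constant acceleration).
step 8: <45, 44> + <+6, +10> → <51, 54>
step 9: <51, 54> + <+6, +11> → <57, 65>

<57, 65>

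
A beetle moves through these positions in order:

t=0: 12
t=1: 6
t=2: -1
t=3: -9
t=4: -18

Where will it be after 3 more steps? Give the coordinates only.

-51

Successive displacements: -6, -7, -8, -9 — each changes by -1.
step 5: -18 − 10 → -28
step 6: -28 − 11 → -39
step 7: -39 − 12 → -51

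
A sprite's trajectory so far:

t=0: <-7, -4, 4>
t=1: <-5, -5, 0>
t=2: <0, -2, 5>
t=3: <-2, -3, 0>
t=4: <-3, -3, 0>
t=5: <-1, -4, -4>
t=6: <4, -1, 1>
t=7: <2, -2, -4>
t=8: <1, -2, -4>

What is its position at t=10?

The moves between consecutive positions are <+2, -1, -4>, <+5, +3, +5>, <-2, -1, -5>, <-1, +0, +0>, <+2, -1, -4>, <+5, +3, +5>, <-2, -1, -5>, <-1, +0, +0>; they repeat the 4-cycle [<+2, -1, -4>, <+5, +3, +5>, <-2, -1, -5>, <-1, +0, +0>].
step 9: apply <+2, -1, -4> → <3, -3, -8>
step 10: apply <+5, +3, +5> → <8, 0, -3>

<8, 0, -3>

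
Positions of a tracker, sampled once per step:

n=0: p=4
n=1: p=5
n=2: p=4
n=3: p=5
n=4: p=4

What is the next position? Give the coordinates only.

p=5

Consecutive displacements +1, -1, +1, -1 scale by a factor of -1 each step.
step 5: 4 + 1 → p=5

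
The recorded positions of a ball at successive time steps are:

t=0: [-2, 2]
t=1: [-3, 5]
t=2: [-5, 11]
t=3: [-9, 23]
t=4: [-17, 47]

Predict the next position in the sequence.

[-33, 95]

The jumps are [-1, +3], [-2, +6], [-4, +12], [-8, +24] — a geometric progression with ratio 2.
step 5: [-17, 47] + [-16, +48] → [-33, 95]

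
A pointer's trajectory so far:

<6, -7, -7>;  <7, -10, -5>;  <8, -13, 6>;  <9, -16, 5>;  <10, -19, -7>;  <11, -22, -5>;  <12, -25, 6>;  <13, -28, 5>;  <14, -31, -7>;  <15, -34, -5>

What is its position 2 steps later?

The first coordinate changes by +1 each step, so at step 11 it is 6 + 11·(1) = 17.
The second coordinate changes by -3 each step, so at step 11 it is -7 + 11·(-3) = -40.
The third coordinate repeats the cycle [-7, -5, 6, 5] with period 4; step 11 mod 4 = 3, giving 5.

<17, -40, 5>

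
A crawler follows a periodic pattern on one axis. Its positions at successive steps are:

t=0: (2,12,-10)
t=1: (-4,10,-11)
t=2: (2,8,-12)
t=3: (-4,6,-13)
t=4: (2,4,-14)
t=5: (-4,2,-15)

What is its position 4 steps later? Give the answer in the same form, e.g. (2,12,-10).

The first coordinate repeats the cycle [2, -4] with period 2; step 9 mod 2 = 1, giving -4.
The second coordinate changes by -2 each step, so at step 9 it is 12 + 9·(-2) = -6.
The third coordinate changes by -1 each step, so at step 9 it is -10 + 9·(-1) = -19.

(-4,-6,-19)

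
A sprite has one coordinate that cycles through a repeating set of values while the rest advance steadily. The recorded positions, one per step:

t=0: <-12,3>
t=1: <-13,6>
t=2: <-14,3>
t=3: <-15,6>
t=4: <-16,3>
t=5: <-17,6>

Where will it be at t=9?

The first coordinate changes by -1 each step, so at step 9 it is -12 + 9·(-1) = -21.
The second coordinate repeats the cycle [3, 6] with period 2; step 9 mod 2 = 1, giving 6.

<-21,6>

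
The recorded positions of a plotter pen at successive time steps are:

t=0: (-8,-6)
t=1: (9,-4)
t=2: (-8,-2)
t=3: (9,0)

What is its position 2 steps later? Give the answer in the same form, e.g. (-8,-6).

First: cycles through -8, 9 every 2 steps. Step 5 lands at position 1 of the cycle → 9.
Second: linear, +2 per step → 4 at step 5.

(9,4)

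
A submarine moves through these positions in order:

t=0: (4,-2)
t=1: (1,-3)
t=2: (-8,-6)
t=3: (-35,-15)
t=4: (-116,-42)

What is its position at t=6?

(-1088,-366)

The jumps are (-3,-1), (-9,-3), (-27,-9), (-81,-27) — a geometric progression with ratio 3.
step 5: (-116,-42) + (-243,-81) → (-359,-123)
step 6: (-359,-123) + (-729,-243) → (-1088,-366)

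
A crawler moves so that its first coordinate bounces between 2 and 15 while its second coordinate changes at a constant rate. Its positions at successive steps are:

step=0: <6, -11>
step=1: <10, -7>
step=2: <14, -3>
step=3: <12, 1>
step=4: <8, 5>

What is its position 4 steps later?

The first coordinate reflects between 2 and 15, moving 4 per step.
  step 5: 8 → 4
  step 6: 4 → 4
  step 7: 4 → 8
  step 8: 8 → 12
The second coordinate changes by +4 each step: at step 8 it is 21.

<12, 21>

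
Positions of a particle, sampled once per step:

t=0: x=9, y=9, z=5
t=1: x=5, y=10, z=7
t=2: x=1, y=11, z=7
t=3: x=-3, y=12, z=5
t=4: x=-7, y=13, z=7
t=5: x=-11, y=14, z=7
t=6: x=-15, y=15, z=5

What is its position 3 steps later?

x=-27, y=18, z=5

The x coordinate changes by -4 each step, so at step 9 it is 9 + 9·(-4) = -27.
The y coordinate changes by +1 each step, so at step 9 it is 9 + 9·(1) = 18.
The z coordinate repeats the cycle [5, 7, 7] with period 3; step 9 mod 3 = 0, giving 5.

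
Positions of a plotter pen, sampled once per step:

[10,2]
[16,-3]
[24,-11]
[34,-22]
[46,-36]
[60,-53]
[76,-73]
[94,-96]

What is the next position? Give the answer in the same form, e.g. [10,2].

First differences are [+6,-5], [+8,-8], [+10,-11], [+12,-14], [+14,-17], [+16,-20], [+18,-23]; their common second difference is [+2,-3] (constant acceleration).
step 8: [94,-96] + [+20,-26] → [114,-122]

[114,-122]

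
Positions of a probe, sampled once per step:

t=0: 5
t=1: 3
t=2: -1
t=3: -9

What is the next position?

Consecutive displacements -2, -4, -8 scale by a factor of 2 each step.
step 4: -9 − 16 → -25

-25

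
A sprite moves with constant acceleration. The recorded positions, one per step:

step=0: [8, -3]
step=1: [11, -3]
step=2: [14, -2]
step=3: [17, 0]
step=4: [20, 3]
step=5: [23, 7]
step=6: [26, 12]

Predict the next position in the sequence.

[29, 18]

First differences are [+3, +0], [+3, +1], [+3, +2], [+3, +3], [+3, +4], [+3, +5]; their common second difference is [+0, +1] (constant acceleration).
step 7: [26, 12] + [+3, +6] → [29, 18]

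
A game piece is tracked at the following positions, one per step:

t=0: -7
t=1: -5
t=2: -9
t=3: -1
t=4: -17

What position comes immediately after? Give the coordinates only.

15

Consecutive displacements +2, -4, +8, -16 scale by a factor of -2 each step.
step 5: -17 + 32 → 15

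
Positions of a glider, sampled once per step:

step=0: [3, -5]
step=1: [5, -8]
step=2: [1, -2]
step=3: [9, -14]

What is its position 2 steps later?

Consecutive displacements [+2, -3], [-4, +6], [+8, -12] scale by a factor of -2 each step.
step 4: [9, -14] + [-16, +24] → [-7, 10]
step 5: [-7, 10] + [+32, -48] → [25, -38]

[25, -38]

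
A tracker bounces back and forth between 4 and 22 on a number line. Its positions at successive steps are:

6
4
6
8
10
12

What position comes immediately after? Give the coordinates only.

14

The value reflects between 4 and 22, moving 2 per step.
  step 6: 12 → 14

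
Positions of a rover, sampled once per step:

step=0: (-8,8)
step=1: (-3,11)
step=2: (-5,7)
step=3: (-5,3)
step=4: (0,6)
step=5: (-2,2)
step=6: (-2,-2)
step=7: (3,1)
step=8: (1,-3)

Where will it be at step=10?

The moves between consecutive positions are (+5,+3), (-2,-4), (+0,-4), (+5,+3), (-2,-4), (+0,-4), (+5,+3), (-2,-4); they repeat the 3-cycle [(+5,+3), (-2,-4), (+0,-4)].
step 9: apply (+0,-4) → (1,-7)
step 10: apply (+5,+3) → (6,-4)

(6,-4)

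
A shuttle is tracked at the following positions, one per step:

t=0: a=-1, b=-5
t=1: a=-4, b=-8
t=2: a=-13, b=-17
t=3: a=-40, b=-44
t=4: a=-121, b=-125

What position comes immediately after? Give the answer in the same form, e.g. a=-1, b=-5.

Step-to-step displacements: (-3, -3), (-9, -9), (-27, -27), (-81, -81); each is 3× the previous.
step 5: a=-121, b=-125 + (-243, -243) → a=-364, b=-368

a=-364, b=-368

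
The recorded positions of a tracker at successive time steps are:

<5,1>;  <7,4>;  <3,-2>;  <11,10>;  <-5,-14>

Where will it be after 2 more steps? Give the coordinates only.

Consecutive displacements <+2,+3>, <-4,-6>, <+8,+12>, <-16,-24> scale by a factor of -2 each step.
step 5: <-5,-14> + <+32,+48> → <27,34>
step 6: <27,34> + <-64,-96> → <-37,-62>

<-37,-62>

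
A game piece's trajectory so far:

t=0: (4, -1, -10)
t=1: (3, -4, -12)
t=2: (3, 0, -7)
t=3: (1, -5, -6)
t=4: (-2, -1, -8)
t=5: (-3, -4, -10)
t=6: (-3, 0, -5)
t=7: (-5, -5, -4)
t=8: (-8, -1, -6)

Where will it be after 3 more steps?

Differencing gives (-1, -3, -2), (+0, +4, +5), (-2, -5, +1), (-3, +4, -2), (-1, -3, -2), (+0, +4, +5), (-2, -5, +1), (-3, +4, -2). This is the pattern (-1, -3, -2), (+0, +4, +5), (-2, -5, +1), (-3, +4, -2) repeated.
step 9: apply (-1, -3, -2) → (-9, -4, -8)
step 10: apply (+0, +4, +5) → (-9, 0, -3)
step 11: apply (-2, -5, +1) → (-11, -5, -2)

(-11, -5, -2)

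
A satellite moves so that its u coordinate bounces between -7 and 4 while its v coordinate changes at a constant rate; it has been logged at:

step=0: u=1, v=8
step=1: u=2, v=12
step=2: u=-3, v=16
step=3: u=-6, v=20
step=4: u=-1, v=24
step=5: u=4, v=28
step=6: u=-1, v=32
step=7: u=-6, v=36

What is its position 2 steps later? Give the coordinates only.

u=2, v=44

The u coordinate reflects between -7 and 4, moving 5 per step.
  step 8: -6 → -3
  step 9: -3 → 2
The v coordinate changes by +4 each step: at step 9 it is 44.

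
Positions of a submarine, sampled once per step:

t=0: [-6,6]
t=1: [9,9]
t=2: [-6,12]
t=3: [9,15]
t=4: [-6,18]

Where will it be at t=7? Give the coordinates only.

The first coordinate repeats the cycle [-6, 9] with period 2; step 7 mod 2 = 1, giving 9.
The second coordinate changes by +3 each step, so at step 7 it is 6 + 7·(3) = 27.

[9,27]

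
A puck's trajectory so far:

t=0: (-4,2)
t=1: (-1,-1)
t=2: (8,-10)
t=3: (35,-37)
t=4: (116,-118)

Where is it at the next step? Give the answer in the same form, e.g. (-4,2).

(359,-361)

Step-to-step displacements: (+3,-3), (+9,-9), (+27,-27), (+81,-81); each is 3× the previous.
step 5: (116,-118) + (+243,-243) → (359,-361)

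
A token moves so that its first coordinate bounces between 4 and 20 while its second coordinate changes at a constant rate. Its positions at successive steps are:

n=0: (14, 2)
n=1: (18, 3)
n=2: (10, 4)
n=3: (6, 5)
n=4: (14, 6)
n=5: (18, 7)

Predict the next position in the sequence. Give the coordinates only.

The first coordinate travels 8 per step and bounces off the walls at 4 and 20.
  step 6: 18 → 10
The second coordinate changes by +1 each step: at step 6 it is 8.

(10, 8)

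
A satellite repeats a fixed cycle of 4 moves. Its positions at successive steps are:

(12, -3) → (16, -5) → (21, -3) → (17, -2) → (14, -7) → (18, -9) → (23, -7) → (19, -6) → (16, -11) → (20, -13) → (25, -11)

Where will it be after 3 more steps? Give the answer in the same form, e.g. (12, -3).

The moves between consecutive positions are (+4, -2), (+5, +2), (-4, +1), (-3, -5), (+4, -2), (+5, +2), (-4, +1), (-3, -5), (+4, -2), (+5, +2); they repeat the 4-cycle [(+4, -2), (+5, +2), (-4, +1), (-3, -5)].
step 11: apply (-4, +1) → (21, -10)
step 12: apply (-3, -5) → (18, -15)
step 13: apply (+4, -2) → (22, -17)

(22, -17)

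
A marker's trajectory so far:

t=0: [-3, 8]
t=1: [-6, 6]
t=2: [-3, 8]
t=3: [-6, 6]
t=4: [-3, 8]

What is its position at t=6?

[-3, 8]

Step-to-step displacements: [-3, -2], [+3, +2], [-3, -2], [+3, +2]; each is -1× the previous.
step 5: [-3, 8] + [-3, -2] → [-6, 6]
step 6: [-6, 6] + [+3, +2] → [-3, 8]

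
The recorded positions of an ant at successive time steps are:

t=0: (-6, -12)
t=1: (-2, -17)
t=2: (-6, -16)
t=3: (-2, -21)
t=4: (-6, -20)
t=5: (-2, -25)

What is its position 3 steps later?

(-6, -28)

Differencing gives (+4, -5), (-4, +1), (+4, -5), (-4, +1), (+4, -5). This is the pattern (+4, -5), (-4, +1) repeated.
step 6: apply (-4, +1) → (-6, -24)
step 7: apply (+4, -5) → (-2, -29)
step 8: apply (-4, +1) → (-6, -28)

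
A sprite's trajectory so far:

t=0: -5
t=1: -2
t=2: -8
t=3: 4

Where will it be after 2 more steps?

Step-to-step displacements: +3, -6, +12; each is -2× the previous.
step 4: 4 − 24 → -20
step 5: -20 + 48 → 28

28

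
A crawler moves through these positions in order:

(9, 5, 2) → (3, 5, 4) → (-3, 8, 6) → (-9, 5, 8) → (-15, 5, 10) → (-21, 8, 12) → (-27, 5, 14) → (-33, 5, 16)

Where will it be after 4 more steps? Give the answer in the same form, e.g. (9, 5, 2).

(-57, 8, 24)

The first coordinate changes by -6 each step, so at step 11 it is 9 + 11·(-6) = -57.
The second coordinate repeats the cycle [5, 5, 8] with period 3; step 11 mod 3 = 2, giving 8.
The third coordinate changes by +2 each step, so at step 11 it is 2 + 11·(2) = 24.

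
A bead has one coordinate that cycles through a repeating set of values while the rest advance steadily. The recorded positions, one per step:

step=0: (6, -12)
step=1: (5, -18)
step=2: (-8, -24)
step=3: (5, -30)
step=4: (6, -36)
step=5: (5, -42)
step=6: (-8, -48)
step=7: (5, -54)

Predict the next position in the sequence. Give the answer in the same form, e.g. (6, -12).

First: cycles through 6, 5, -8, 5 every 4 steps. Step 8 lands at position 0 of the cycle → 6.
Second: linear, -6 per step → -60 at step 8.

(6, -60)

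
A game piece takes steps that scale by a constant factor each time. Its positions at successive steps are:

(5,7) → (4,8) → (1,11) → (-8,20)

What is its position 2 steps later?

(-116,128)

Step-to-step displacements: (-1,+1), (-3,+3), (-9,+9); each is 3× the previous.
step 4: (-8,20) + (-27,+27) → (-35,47)
step 5: (-35,47) + (-81,+81) → (-116,128)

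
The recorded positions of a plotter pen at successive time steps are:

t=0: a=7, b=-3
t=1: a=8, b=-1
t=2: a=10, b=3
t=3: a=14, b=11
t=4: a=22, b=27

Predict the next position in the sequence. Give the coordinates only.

a=38, b=59

The jumps are (+1, +2), (+2, +4), (+4, +8), (+8, +16) — a geometric progression with ratio 2.
step 5: a=22, b=27 + (+16, +32) → a=38, b=59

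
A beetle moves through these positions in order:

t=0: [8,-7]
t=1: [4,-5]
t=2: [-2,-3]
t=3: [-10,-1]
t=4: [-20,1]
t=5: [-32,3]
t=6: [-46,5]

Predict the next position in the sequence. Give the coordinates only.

[-62,7]

Successive displacements: [-4,+2], [-6,+2], [-8,+2], [-10,+2], [-12,+2], [-14,+2] — each changes by [-2,+0].
step 7: [-46,5] + [-16,+2] → [-62,7]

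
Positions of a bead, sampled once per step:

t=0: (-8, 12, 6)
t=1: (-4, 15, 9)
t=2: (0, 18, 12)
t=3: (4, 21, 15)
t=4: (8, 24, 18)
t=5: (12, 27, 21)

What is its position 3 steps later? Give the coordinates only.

Constant displacement of (+4, +3, +3) per step.
step 6: (12, 27, 21) + (+4, +3, +3) → (16, 30, 24)
step 7: (16, 30, 24) + (+4, +3, +3) → (20, 33, 27)
step 8: (20, 33, 27) + (+4, +3, +3) → (24, 36, 30)

(24, 36, 30)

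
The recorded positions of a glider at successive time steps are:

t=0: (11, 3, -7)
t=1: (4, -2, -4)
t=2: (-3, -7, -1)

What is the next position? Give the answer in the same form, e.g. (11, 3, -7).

Each step adds (-7, -5, +3) to the position.
step 3: (-3, -7, -1) + (-7, -5, +3) → (-10, -12, 2)

(-10, -12, 2)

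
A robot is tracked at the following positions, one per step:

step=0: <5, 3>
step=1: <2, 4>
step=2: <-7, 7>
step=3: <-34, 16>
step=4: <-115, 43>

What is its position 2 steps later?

Consecutive displacements <-3, +1>, <-9, +3>, <-27, +9>, <-81, +27> scale by a factor of 3 each step.
step 5: <-115, 43> + <-243, +81> → <-358, 124>
step 6: <-358, 124> + <-729, +243> → <-1087, 367>

<-1087, 367>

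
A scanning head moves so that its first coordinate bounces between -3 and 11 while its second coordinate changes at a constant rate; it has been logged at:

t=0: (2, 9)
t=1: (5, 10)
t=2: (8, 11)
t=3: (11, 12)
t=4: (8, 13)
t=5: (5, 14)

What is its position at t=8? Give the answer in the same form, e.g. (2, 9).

(-2, 17)

The first coordinate travels 3 per step and bounces off the walls at -3 and 11.
  step 6: 5 → 2
  step 7: 2 → -1
  step 8: -1 → -2
The second coordinate changes by +1 each step: at step 8 it is 17.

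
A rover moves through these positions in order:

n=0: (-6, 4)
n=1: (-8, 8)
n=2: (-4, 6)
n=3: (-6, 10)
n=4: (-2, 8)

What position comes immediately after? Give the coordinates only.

Step-to-step displacements: (-2, +4), (+4, -2), (-2, +4), (+4, -2) — a repeating cycle of length 2.
step 5: apply (-2, +4) → (-4, 12)

(-4, 12)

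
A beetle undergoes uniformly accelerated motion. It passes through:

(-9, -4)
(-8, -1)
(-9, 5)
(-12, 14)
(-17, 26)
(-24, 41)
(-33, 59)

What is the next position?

Successive displacements: (+1, +3), (-1, +6), (-3, +9), (-5, +12), (-7, +15), (-9, +18) — each changes by (-2, +3).
step 7: (-33, 59) + (-11, +21) → (-44, 80)

(-44, 80)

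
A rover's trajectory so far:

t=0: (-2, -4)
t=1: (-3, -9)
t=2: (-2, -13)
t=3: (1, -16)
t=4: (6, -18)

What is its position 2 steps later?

First differences are (-1, -5), (+1, -4), (+3, -3), (+5, -2); their common second difference is (+2, +1) (constant acceleration).
step 5: (6, -18) + (+7, -1) → (13, -19)
step 6: (13, -19) + (+9, +0) → (22, -19)

(22, -19)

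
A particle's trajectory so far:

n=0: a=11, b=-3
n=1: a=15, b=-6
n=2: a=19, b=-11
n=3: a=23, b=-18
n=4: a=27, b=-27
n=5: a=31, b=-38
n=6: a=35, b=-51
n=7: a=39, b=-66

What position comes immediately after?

Successive displacements: (+4,-3), (+4,-5), (+4,-7), (+4,-9), (+4,-11), (+4,-13), (+4,-15) — each changes by (+0,-2).
step 8: a=39, b=-66 + (+4,-17) → a=43, b=-83

a=43, b=-83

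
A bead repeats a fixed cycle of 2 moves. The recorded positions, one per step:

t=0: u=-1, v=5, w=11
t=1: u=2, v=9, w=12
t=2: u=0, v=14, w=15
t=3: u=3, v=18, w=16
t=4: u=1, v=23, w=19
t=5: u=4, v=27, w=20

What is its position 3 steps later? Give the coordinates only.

u=3, v=41, w=27

The moves between consecutive positions are (+3, +4, +1), (-2, +5, +3), (+3, +4, +1), (-2, +5, +3), (+3, +4, +1); they repeat the 2-cycle [(+3, +4, +1), (-2, +5, +3)].
step 6: apply (-2, +5, +3) → u=2, v=32, w=23
step 7: apply (+3, +4, +1) → u=5, v=36, w=24
step 8: apply (-2, +5, +3) → u=3, v=41, w=27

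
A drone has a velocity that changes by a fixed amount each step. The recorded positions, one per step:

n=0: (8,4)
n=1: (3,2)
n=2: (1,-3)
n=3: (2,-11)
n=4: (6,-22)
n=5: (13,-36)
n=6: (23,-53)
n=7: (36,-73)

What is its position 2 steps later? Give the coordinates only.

Successive displacements: (-5,-2), (-2,-5), (+1,-8), (+4,-11), (+7,-14), (+10,-17), (+13,-20) — each changes by (+3,-3).
step 8: (36,-73) + (+16,-23) → (52,-96)
step 9: (52,-96) + (+19,-26) → (71,-122)

(71,-122)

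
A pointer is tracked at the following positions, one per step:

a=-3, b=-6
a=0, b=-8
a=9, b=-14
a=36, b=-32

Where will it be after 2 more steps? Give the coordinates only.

Consecutive displacements (+3, -2), (+9, -6), (+27, -18) scale by a factor of 3 each step.
step 4: a=36, b=-32 + (+81, -54) → a=117, b=-86
step 5: a=117, b=-86 + (+243, -162) → a=360, b=-248

a=360, b=-248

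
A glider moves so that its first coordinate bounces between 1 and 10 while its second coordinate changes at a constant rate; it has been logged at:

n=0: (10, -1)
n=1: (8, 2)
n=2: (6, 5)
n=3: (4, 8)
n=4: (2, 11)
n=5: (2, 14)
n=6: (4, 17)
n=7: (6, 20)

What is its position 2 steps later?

The first coordinate travels 2 per step and bounces off the walls at 1 and 10.
  step 8: 6 → 8
  step 9: 8 → 10
The second coordinate changes by +3 each step: at step 9 it is 26.

(10, 26)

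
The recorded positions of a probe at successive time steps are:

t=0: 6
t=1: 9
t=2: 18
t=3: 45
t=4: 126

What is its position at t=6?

Consecutive displacements +3, +9, +27, +81 scale by a factor of 3 each step.
step 5: 126 + 243 → 369
step 6: 369 + 729 → 1098

1098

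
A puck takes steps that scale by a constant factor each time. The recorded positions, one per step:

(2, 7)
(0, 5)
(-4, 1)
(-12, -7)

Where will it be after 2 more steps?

(-60, -55)

The jumps are (-2, -2), (-4, -4), (-8, -8) — a geometric progression with ratio 2.
step 4: (-12, -7) + (-16, -16) → (-28, -23)
step 5: (-28, -23) + (-32, -32) → (-60, -55)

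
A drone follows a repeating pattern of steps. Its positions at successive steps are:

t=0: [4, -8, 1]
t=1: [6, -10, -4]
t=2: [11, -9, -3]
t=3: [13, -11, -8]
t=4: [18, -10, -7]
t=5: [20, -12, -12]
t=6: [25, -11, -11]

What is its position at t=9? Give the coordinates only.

[34, -14, -20]

The moves between consecutive positions are [+2, -2, -5], [+5, +1, +1], [+2, -2, -5], [+5, +1, +1], [+2, -2, -5], [+5, +1, +1]; they repeat the 2-cycle [[+2, -2, -5], [+5, +1, +1]].
step 7: apply [+2, -2, -5] → [27, -13, -16]
step 8: apply [+5, +1, +1] → [32, -12, -15]
step 9: apply [+2, -2, -5] → [34, -14, -20]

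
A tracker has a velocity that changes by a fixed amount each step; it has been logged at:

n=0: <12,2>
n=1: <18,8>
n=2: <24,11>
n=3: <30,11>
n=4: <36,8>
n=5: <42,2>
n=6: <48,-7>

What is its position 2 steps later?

<60,-34>

Taking differences between consecutive positions: <+6,+6>, <+6,+3>, <+6,+0>, <+6,-3>, <+6,-6>, <+6,-9>. These grow by <+0,-3> each step.
step 7: <48,-7> + <+6,-12> → <54,-19>
step 8: <54,-19> + <+6,-15> → <60,-34>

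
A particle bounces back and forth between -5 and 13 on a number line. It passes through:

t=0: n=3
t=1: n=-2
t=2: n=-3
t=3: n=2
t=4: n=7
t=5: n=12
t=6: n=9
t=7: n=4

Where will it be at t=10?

n=1

The value travels 5 per step and bounces off the walls at -5 and 13.
  step 8: 4 → -1
  step 9: -1 → -4
  step 10: -4 → 1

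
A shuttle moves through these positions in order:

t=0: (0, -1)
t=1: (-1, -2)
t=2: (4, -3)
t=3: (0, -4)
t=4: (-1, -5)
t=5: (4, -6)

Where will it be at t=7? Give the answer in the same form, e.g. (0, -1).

The first coordinate repeats the cycle [0, -1, 4] with period 3; step 7 mod 3 = 1, giving -1.
The second coordinate changes by -1 each step, so at step 7 it is -1 + 7·(-1) = -8.

(-1, -8)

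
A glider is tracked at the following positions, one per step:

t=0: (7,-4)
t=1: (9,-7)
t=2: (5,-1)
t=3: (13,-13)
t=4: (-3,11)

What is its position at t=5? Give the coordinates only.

Consecutive displacements (+2,-3), (-4,+6), (+8,-12), (-16,+24) scale by a factor of -2 each step.
step 5: (-3,11) + (+32,-48) → (29,-37)

(29,-37)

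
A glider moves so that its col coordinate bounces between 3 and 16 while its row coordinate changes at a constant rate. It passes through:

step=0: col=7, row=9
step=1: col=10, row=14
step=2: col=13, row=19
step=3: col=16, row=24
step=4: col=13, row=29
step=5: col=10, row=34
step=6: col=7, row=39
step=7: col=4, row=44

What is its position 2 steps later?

col=8, row=54

The col coordinate travels 3 per step and bounces off the walls at 3 and 16.
  step 8: 4 → 5
  step 9: 5 → 8
The row coordinate changes by +5 each step: at step 9 it is 54.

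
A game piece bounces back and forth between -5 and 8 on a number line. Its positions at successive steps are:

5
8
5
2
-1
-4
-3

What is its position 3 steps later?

6

The value travels 3 per step and bounces off the walls at -5 and 8.
  step 7: -3 → 0
  step 8: 0 → 3
  step 9: 3 → 6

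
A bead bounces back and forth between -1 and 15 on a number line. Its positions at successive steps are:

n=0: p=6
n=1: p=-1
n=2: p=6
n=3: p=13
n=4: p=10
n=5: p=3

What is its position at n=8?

p=14

The value travels 7 per step and bounces off the walls at -1 and 15.
  step 6: 3 → 2
  step 7: 2 → 9
  step 8: 9 → 14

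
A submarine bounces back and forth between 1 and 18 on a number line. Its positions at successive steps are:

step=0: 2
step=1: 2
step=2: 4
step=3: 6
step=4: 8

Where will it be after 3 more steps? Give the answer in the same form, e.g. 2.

The value reflects between 1 and 18, moving 2 per step.
  step 5: 8 → 10
  step 6: 10 → 12
  step 7: 12 → 14

14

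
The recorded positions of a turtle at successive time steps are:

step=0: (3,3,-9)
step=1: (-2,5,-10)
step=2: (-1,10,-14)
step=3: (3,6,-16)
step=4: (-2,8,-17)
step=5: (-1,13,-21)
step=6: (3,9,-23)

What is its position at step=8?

Differencing gives (-5,+2,-1), (+1,+5,-4), (+4,-4,-2), (-5,+2,-1), (+1,+5,-4), (+4,-4,-2). This is the pattern (-5,+2,-1), (+1,+5,-4), (+4,-4,-2) repeated.
step 7: apply (-5,+2,-1) → (-2,11,-24)
step 8: apply (+1,+5,-4) → (-1,16,-28)

(-1,16,-28)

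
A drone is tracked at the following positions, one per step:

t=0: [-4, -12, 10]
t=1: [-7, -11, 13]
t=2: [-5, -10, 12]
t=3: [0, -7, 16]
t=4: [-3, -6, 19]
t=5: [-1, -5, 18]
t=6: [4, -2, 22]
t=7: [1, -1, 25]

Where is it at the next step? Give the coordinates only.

Step-to-step displacements: [-3, +1, +3], [+2, +1, -1], [+5, +3, +4], [-3, +1, +3], [+2, +1, -1], [+5, +3, +4], [-3, +1, +3] — a repeating cycle of length 3.
step 8: apply [+2, +1, -1] → [3, 0, 24]

[3, 0, 24]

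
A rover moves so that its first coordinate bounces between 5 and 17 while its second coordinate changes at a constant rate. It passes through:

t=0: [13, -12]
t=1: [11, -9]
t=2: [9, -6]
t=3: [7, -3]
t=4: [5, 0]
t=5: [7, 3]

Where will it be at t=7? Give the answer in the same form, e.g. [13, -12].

[11, 9]

The first coordinate travels 2 per step and bounces off the walls at 5 and 17.
  step 6: 7 → 9
  step 7: 9 → 11
The second coordinate changes by +3 each step: at step 7 it is 9.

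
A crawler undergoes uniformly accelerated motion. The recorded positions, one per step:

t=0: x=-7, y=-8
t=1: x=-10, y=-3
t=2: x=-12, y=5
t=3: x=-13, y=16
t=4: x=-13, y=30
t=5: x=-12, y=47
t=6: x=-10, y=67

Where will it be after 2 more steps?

Taking differences between consecutive positions: (-3, +5), (-2, +8), (-1, +11), (+0, +14), (+1, +17), (+2, +20). These grow by (+1, +3) each step.
step 7: x=-10, y=67 + (+3, +23) → x=-7, y=90
step 8: x=-7, y=90 + (+4, +26) → x=-3, y=116

x=-3, y=116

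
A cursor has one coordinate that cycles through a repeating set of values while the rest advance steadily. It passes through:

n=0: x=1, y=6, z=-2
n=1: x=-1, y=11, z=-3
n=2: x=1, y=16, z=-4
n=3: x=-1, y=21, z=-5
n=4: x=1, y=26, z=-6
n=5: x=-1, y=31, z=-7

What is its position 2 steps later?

X: cycles through 1, -1 every 2 steps. Step 7 lands at position 1 of the cycle → -1.
Y: linear, +5 per step → 41 at step 7.
Z: linear, -1 per step → -9 at step 7.

x=-1, y=41, z=-9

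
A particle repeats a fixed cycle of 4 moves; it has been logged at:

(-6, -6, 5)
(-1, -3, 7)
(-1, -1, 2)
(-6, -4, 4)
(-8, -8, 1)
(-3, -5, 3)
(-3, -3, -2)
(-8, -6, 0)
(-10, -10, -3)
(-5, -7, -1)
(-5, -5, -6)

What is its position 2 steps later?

(-12, -12, -7)

Differencing gives (+5, +3, +2), (+0, +2, -5), (-5, -3, +2), (-2, -4, -3), (+5, +3, +2), (+0, +2, -5), (-5, -3, +2), (-2, -4, -3), (+5, +3, +2), (+0, +2, -5). This is the pattern (+5, +3, +2), (+0, +2, -5), (-5, -3, +2), (-2, -4, -3) repeated.
step 11: apply (-5, -3, +2) → (-10, -8, -4)
step 12: apply (-2, -4, -3) → (-12, -12, -7)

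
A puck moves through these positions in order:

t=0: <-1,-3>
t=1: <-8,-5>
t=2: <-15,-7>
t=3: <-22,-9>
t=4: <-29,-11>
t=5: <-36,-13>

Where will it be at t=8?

<-57,-19>

The position changes by <-7,-2> every step.
step 6: <-36,-13> + <-7,-2> → <-43,-15>
step 7: <-43,-15> + <-7,-2> → <-50,-17>
step 8: <-50,-17> + <-7,-2> → <-57,-19>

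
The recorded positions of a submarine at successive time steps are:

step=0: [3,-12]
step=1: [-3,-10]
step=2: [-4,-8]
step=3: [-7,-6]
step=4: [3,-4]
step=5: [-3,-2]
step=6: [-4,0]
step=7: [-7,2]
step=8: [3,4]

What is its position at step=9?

[-3,6]

First: cycles through 3, -3, -4, -7 every 4 steps. Step 9 lands at position 1 of the cycle → -3.
Second: linear, +2 per step → 6 at step 9.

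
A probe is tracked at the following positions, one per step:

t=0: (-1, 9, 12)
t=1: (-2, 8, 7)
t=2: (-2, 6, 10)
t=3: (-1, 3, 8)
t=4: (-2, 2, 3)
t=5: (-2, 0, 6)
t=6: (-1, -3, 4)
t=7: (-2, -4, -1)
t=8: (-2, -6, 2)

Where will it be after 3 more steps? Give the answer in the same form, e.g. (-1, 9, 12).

(-2, -12, -2)

Step-to-step displacements: (-1, -1, -5), (+0, -2, +3), (+1, -3, -2), (-1, -1, -5), (+0, -2, +3), (+1, -3, -2), (-1, -1, -5), (+0, -2, +3) — a repeating cycle of length 3.
step 9: apply (+1, -3, -2) → (-1, -9, 0)
step 10: apply (-1, -1, -5) → (-2, -10, -5)
step 11: apply (+0, -2, +3) → (-2, -12, -2)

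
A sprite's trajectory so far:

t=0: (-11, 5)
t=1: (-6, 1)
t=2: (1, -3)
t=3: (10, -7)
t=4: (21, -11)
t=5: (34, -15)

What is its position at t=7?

(66, -23)

First differences are (+5, -4), (+7, -4), (+9, -4), (+11, -4), (+13, -4); their common second difference is (+2, +0) (constant acceleration).
step 6: (34, -15) + (+15, -4) → (49, -19)
step 7: (49, -19) + (+17, -4) → (66, -23)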